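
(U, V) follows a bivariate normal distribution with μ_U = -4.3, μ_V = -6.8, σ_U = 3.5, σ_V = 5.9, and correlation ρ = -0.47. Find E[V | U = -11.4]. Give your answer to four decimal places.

-1.1748

E[V | U=x] = μ_V + ρ(σ_V/σ_U)(x − μ_U) for jointly normal variables.
E[V | U=-11.4] = -6.8 + (-0.47)·(5.9/3.5)·(-11.4 − (-4.3)) = -6.8 + (-0.792286)·(-7.1) = -1.1748.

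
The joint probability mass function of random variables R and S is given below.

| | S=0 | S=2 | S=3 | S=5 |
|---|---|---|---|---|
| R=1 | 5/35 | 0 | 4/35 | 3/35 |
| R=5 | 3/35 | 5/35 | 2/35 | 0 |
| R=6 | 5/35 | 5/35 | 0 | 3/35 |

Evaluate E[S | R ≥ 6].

25/13

P(R ≥ 6) = 13/35.
Σ S·P over the event = 0·(5/35) + 2·(5/35) + 5·(3/35) = 5/7.
E[S | R ≥ 6] = (5/7) / (13/35) = 25/13.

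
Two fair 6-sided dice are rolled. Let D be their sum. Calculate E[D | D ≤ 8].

76/13

P(D ≤ 8) = 13/18.
Σ over the event: 2·1/36 + 3·1/18 + 4·1/12 + 5·1/9 + 6·5/36 + 7·1/6 + 8·5/36 = 38/9.
E[D | D ≤ 8] = (38/9) / (13/18) = 76/13.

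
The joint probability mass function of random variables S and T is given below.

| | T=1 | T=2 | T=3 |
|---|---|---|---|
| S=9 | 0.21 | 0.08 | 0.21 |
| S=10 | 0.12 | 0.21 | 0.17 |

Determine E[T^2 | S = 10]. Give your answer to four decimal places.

4.9800

P(S = 10) = 0.50.
Σ T^2·P over the event = 1·(0.12) + 4·(0.21) + 9·(0.17) = 2.49.
E[T^2 | S = 10] = (2.49) / (0.50) = 4.9800.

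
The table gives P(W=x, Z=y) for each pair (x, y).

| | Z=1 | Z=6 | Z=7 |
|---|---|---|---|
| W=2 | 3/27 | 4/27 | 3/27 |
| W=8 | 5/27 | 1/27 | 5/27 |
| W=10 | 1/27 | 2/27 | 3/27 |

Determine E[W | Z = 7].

76/11

P(Z = 7) = 11/27.
Σ W·P over the event = 2·(3/27) + 8·(5/27) + 10·(3/27) = 76/27.
E[W | Z = 7] = (76/27) / (11/27) = 76/11.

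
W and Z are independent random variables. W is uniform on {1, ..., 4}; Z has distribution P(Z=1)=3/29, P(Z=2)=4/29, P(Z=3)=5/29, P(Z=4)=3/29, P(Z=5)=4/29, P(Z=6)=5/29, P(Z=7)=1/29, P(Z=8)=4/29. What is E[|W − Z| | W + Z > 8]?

P(W + Z > 8) = 33/116.
Summing |W−Z|·P(x,y) over outcomes with W + Z > 8 gives 129/116.
E[|W − Z| | W + Z > 8] = (129/116) / (33/116) = 43/11.

43/11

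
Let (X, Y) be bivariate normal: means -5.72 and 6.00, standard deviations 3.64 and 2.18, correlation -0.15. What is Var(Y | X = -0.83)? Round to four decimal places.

4.6455

Var(Y | X=x) = (1 − ρ²)·σ_Y².
Var(Y | X=-0.83) = (2.18)²·(1 − (-0.15)²) = 4.7524·0.9775 = 4.6455.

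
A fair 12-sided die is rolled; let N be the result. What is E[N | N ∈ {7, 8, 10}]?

25/3

P(N ∈ {7, 8, 10}) = 1/4.
Σ over the event: 7·1/12 + 8·1/12 + 10·1/12 = 25/12.
E[N | N ∈ {7, 8, 10}] = (25/12) / (1/4) = 25/3.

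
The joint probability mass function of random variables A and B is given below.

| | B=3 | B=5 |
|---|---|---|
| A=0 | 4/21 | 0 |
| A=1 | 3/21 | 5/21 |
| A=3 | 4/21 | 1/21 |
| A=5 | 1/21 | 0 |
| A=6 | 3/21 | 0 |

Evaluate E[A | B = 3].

38/15

P(B = 3) = 5/7.
Summing A·P(A=x,B=y) over the conditioning event gives 38/21.
E[A | B = 3] = (38/21) / (5/7) = 38/15.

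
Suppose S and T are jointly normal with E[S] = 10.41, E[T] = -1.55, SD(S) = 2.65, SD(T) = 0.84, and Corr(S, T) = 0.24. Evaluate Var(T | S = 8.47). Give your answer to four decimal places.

0.6650

Var(T | S=x) = (1 − ρ²)·σ_T².
Var(T | S=8.47) = (0.84)²·(1 − (0.24)²) = 0.7056·0.9424 = 0.6650.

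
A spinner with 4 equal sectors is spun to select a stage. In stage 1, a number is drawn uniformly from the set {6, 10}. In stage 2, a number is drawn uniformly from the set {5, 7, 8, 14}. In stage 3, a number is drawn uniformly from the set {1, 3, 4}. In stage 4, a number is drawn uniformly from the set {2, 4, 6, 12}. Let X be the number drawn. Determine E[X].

151/24

E[X | stage 1] = (6+10)/2 = 8.
E[X | stage 2] = (5+7+8+14)/4 = 17/2.
E[X | stage 3] = (1+3+4)/3 = 8/3.
E[X | stage 4] = (2+4+6+12)/4 = 6.
By the law of total expectation,
E[X] = (1/4)·(8) + (1/4)·(17/2) + (1/4)·(8/3) + (1/4)·(6) = 151/24.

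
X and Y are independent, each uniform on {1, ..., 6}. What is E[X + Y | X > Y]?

7

P(X > Y) = 5/12.
Summing (X+Y)·P(x,y) over outcomes with X > Y gives 35/12.
E[X + Y | X > Y] = (35/12) / (5/12) = 7.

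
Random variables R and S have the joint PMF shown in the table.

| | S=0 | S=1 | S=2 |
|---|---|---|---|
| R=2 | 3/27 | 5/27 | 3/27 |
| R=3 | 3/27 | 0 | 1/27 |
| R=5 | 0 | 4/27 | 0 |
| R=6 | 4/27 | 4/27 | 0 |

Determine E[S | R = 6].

P(R = 6) = 8/27.
Σ S·P over the event = 0·(4/27) + 1·(4/27) = 4/27.
E[S | R = 6] = (4/27) / (8/27) = 1/2.

1/2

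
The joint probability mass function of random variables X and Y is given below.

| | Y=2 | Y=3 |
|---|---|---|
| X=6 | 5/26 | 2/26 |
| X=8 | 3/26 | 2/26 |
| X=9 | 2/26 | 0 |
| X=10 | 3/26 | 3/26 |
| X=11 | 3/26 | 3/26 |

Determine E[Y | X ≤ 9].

P(X ≤ 9) = 7/13.
Summing Y·P(X=x,Y=y) over the conditioning event gives 16/13.
E[Y | X ≤ 9] = (16/13) / (7/13) = 16/7.

16/7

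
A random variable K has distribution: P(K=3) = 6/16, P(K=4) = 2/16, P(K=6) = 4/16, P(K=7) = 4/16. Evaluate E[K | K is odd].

P(K is odd) = 5/8.
Σ over the event: 3·3/8 + 7·1/4 = 23/8.
E[K | K is odd] = (23/8) / (5/8) = 23/5.

23/5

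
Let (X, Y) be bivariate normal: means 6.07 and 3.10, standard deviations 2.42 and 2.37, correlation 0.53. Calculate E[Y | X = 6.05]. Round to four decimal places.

3.0896

E[Y | X=x] = μ_Y + ρ(σ_Y/σ_X)(x − μ_X) for jointly normal variables.
E[Y | X=6.05] = 3.10 + (0.53)·(2.37/2.42)·(6.05 − (6.07)) = 3.10 + (0.51905)·(-0.02) = 3.0896.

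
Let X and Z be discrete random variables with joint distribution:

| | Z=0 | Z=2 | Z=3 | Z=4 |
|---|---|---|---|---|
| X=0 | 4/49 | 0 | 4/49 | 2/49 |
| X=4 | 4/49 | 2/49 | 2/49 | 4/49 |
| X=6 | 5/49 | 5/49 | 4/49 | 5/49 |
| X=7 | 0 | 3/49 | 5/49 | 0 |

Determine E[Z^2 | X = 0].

34/5

P(X = 0) = 10/49.
Σ Z^2·P over the event = 0·(4/49) + 9·(4/49) + 16·(2/49) = 68/49.
E[Z^2 | X = 0] = (68/49) / (10/49) = 34/5.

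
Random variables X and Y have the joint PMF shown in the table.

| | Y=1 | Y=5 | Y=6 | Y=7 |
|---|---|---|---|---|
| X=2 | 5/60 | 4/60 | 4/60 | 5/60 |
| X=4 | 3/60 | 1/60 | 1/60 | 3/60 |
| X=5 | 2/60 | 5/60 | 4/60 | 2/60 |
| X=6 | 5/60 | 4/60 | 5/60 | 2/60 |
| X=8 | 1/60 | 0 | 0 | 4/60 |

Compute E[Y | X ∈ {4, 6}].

P(X ∈ {4, 6}) = 2/5.
Summing Y·P(X=x,Y=y) over the conditioning event gives 26/15.
E[Y | X ∈ {4, 6}] = (26/15) / (2/5) = 13/3.

13/3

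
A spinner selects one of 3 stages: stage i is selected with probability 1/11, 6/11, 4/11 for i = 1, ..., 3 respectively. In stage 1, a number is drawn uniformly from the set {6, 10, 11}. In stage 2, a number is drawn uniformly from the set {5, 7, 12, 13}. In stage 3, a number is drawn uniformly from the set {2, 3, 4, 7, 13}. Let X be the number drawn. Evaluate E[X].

E[X | stage 1] = (6+10+11)/3 = 9.
E[X | stage 2] = (5+7+12+13)/4 = 37/4.
E[X | stage 3] = (2+3+4+7+13)/5 = 29/5.
E[X] = (1/11)·(9) + (6/11)·(37/4) + (4/11)·(29/5) = 877/110.

877/110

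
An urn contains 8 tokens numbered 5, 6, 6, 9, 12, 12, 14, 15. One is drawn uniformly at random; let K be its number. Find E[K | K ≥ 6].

74/7

P(K ≥ 6) = 7/8.
Σ over the event: 6·1/4 + 9·1/8 + 12·1/4 + 14·1/8 + 15·1/8 = 37/4.
E[K | K ≥ 6] = (37/4) / (7/8) = 74/7.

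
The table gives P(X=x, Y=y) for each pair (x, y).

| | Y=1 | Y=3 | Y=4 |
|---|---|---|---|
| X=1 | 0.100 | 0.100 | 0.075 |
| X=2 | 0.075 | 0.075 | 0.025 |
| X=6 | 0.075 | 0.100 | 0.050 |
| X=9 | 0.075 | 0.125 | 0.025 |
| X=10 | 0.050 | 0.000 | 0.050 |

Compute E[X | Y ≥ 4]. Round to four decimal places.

P(Y ≥ 4) = 0.225.
Σ X·P over the event = 1·(0.075) + 2·(0.025) + 6·(0.050) + 9·(0.025) + 10·(0.050) = 1.150.
E[X | Y ≥ 4] = (1.150) / (0.225) = 5.1111.

5.1111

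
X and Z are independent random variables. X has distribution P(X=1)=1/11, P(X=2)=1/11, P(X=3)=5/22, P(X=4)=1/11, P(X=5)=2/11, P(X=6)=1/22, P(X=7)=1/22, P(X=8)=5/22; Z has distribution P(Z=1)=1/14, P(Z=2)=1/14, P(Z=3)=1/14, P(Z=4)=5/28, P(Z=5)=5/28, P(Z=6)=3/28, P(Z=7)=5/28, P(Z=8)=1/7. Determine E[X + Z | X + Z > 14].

755/49

P(X + Z > 14) = 7/88.
Summing (X+Z)·P(x,y) over outcomes with X + Z > 14 gives 755/616.
E[X + Z | X + Z > 14] = (755/616) / (7/88) = 755/49.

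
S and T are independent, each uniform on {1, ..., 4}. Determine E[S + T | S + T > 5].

20/3

Outcomes with S + T > 5: (2,4), (3,3), (3,4), (4,2), (4,3), (4,4), each with probability 1/16.
E[S + T | S + T > 5] = (6 + 6 + 7 + 6 + 7 + 8) / 6 = 20/3.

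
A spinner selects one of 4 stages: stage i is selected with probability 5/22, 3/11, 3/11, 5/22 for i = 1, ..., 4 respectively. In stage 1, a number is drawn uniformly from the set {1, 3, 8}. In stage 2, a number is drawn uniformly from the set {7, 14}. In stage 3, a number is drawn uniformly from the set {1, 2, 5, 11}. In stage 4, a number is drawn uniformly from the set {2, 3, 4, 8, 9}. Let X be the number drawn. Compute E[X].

25/4

E[X | stage 1] = (1+3+8)/3 = 4.
E[X | stage 2] = (7+14)/2 = 21/2.
E[X | stage 3] = (1+2+5+11)/4 = 19/4.
E[X | stage 4] = (2+3+4+8+9)/5 = 26/5.
By the law of total expectation,
E[X] = (5/22)·(4) + (3/11)·(21/2) + (3/11)·(19/4) + (5/22)·(26/5) = 25/4.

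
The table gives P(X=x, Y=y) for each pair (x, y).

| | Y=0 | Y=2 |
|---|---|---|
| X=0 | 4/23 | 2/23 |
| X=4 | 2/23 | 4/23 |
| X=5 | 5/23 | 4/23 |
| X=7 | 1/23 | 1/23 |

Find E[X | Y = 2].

43/11

P(Y = 2) = 11/23.
Σ X·P over the event = 0·(2/23) + 4·(4/23) + 5·(4/23) + 7·(1/23) = 43/23.
E[X | Y = 2] = (43/23) / (11/23) = 43/11.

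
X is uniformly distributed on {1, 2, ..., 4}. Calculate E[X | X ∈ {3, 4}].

P(X ∈ {3, 4}) = 1/2.
Σ over the event: 3·1/4 + 4·1/4 = 7/4.
E[X | X ∈ {3, 4}] = (7/4) / (1/2) = 7/2.

7/2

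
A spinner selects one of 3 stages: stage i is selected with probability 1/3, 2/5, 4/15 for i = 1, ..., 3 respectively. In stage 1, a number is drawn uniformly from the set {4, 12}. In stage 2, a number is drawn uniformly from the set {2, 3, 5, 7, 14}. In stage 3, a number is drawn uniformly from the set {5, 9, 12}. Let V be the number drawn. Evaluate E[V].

E[V | stage 1] = (4+12)/2 = 8.
E[V | stage 2] = (2+3+5+7+14)/5 = 31/5.
E[V | stage 3] = (5+9+12)/3 = 26/3.
E[V] = (1/3)·(8) + (2/5)·(31/5) + (4/15)·(26/3) = 1678/225.

1678/225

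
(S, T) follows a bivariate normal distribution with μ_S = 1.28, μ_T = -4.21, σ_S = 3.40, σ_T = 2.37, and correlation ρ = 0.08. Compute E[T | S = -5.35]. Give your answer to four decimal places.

-4.5797

E[T | S=x] = μ_T + ρ(σ_T/σ_S)(x − μ_S) for jointly normal variables.
E[T | S=-5.35] = -4.21 + (0.08)·(2.37/3.40)·(-5.35 − (1.28)) = -4.21 + (0.055765)·(-6.63) = -4.5797.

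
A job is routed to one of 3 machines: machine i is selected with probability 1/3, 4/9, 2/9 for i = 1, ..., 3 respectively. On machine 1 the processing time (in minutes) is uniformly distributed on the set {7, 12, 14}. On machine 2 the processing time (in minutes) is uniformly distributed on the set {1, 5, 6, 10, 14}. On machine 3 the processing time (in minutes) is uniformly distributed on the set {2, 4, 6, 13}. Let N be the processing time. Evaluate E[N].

E[N | machine 1] = (7+12+14)/3 = 11.
E[N | machine 2] = (1+5+6+10+14)/5 = 36/5.
E[N | machine 3] = (2+4+6+13)/4 = 25/4.
By the law of total expectation,
E[N] = (1/3)·(11) + (4/9)·(36/5) + (2/9)·(25/4) = 743/90.

743/90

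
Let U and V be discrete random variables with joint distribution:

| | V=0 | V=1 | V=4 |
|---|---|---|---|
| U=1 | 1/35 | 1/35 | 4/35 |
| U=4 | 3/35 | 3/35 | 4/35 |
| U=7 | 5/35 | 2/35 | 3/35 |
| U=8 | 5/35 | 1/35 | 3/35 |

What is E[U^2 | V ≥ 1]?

P(V ≥ 1) = 3/5.
Σ U^2·P over the event = 1·(1/35) + 1·(4/35) + 16·(3/35) + 16·(4/35) + 49·(2/35) + 49·(3/35) + 64·(1/35) + 64·(3/35) = 618/35.
E[U^2 | V ≥ 1] = (618/35) / (3/5) = 206/7.

206/7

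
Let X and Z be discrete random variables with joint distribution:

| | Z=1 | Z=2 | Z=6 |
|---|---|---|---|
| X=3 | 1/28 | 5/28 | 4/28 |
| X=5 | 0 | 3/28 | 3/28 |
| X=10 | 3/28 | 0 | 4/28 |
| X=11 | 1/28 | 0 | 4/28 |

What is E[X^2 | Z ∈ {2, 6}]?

P(Z ∈ {2, 6}) = 23/28.
Σ X^2·P over the event = 9·(5/28) + 9·(4/28) + 25·(3/28) + 25·(3/28) + 100·(4/28) + 121·(4/28) = 1115/28.
E[X^2 | Z ∈ {2, 6}] = (1115/28) / (23/28) = 1115/23.

1115/23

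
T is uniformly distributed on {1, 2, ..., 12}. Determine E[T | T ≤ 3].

Given T ≤ 3, T is equally likely to be any of {1, 2, 3}.
E[T | T ≤ 3] = (1 + 2 + 3) / 3 = 2.

2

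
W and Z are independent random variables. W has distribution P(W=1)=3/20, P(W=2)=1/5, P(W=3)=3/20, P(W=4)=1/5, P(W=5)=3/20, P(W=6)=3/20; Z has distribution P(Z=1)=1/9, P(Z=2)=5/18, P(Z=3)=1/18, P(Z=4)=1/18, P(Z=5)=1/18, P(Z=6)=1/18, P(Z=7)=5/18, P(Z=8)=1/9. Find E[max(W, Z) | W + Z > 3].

P(W + Z > 3) = 331/360.
Summing max(W,Z)·P(x,y) over outcomes with W + Z > 3 gives 619/120.
E[max(W, Z) | W + Z > 3] = (619/120) / (331/360) = 1857/331.

1857/331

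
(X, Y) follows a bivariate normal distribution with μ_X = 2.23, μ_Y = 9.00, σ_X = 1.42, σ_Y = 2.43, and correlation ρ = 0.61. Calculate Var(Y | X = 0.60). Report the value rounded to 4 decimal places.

3.7077

Var(Y | X=x) = (1 − ρ²)·σ_Y².
Var(Y | X=0.60) = (2.43)²·(1 − (0.61)²) = 5.9049·0.6279 = 3.7077.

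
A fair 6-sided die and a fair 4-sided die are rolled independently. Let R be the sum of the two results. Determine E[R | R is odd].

P(R is odd) = 1/2.
Σ over the event: 3·1/12 + 5·1/6 + 7·1/6 + 9·1/12 = 3.
E[R | R is odd] = (3) / (1/2) = 6.

6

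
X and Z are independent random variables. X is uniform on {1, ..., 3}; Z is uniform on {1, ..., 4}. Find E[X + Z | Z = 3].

5

Outcomes with Z = 3: (1,3), (2,3), (3,3), each with probability 1/12.
E[X + Z | Z = 3] = (4 + 5 + 6) / 3 = 5.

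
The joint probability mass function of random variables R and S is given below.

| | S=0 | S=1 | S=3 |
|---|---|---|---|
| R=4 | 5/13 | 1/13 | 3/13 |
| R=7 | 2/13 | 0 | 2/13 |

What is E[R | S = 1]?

P(S = 1) = 1/13.
Σ R·P over the event = 4·(1/13) = 4/13.
E[R | S = 1] = (4/13) / (1/13) = 4.

4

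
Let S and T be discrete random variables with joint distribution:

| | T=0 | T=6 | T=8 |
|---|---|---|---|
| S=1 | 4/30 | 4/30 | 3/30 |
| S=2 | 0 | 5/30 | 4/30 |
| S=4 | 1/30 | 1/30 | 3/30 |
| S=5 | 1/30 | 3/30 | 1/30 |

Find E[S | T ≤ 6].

P(T ≤ 6) = 19/30.
Σ S·P over the event = 1·(4/30) + 1·(4/30) + 2·(5/30) + 4·(1/30) + 4·(1/30) + 5·(1/30) + 5·(3/30) = 23/15.
E[S | T ≤ 6] = (23/15) / (19/30) = 46/19.

46/19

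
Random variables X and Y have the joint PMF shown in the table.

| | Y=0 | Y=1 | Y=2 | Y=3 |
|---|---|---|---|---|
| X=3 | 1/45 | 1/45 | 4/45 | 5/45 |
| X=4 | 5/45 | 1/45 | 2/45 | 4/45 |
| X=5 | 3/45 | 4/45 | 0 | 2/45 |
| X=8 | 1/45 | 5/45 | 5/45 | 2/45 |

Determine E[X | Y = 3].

P(Y = 3) = 13/45.
Σ X·P over the event = 3·(5/45) + 4·(4/45) + 5·(2/45) + 8·(2/45) = 19/15.
E[X | Y = 3] = (19/15) / (13/45) = 57/13.

57/13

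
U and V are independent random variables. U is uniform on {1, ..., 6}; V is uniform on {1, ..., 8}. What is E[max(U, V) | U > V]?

P(U > V) = 5/16.
Summing max(U,V)·P(x,y) over outcomes with U > V gives 35/24.
E[max(U, V) | U > V] = (35/24) / (5/16) = 14/3.

14/3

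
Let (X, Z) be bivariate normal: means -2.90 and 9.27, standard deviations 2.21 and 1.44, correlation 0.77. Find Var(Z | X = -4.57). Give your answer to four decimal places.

0.8442

Var(Z | X=x) = (1 − ρ²)·σ_Z².
Var(Z | X=-4.57) = (1.44)²·(1 − (0.77)²) = 2.0736·0.4071 = 0.8442.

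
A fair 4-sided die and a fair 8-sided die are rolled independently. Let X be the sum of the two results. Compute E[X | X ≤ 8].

62/11

P(X ≤ 8) = 11/16.
Σ over the event: 2·1/32 + 3·1/16 + 4·3/32 + 5·1/8 + 6·1/8 + 7·1/8 + 8·1/8 = 31/8.
E[X | X ≤ 8] = (31/8) / (11/16) = 62/11.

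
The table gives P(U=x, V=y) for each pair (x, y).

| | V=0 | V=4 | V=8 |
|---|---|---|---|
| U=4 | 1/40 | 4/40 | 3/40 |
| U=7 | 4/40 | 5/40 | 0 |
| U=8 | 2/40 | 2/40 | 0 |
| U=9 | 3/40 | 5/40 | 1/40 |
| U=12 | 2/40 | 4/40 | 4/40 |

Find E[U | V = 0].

33/4

P(V = 0) = 3/10.
Σ U·P over the event = 4·(1/40) + 7·(4/40) + 8·(2/40) + 9·(3/40) + 12·(2/40) = 99/40.
E[U | V = 0] = (99/40) / (3/10) = 33/4.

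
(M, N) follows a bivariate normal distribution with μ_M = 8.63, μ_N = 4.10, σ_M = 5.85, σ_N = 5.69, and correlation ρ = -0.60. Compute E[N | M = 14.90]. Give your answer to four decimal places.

0.4409

E[N | M=x] = μ_N + ρ(σ_N/σ_M)(x − μ_M) for jointly normal variables.
E[N | M=14.90] = 4.10 + (-0.60)·(5.69/5.85)·(14.90 − (8.63)) = 4.10 + (-0.58359)·(6.27) = 0.4409.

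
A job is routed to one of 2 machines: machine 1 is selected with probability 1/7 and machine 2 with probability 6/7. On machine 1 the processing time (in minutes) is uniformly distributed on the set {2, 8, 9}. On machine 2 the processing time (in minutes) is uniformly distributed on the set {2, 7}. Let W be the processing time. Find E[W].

E[W | machine 1] = (2+8+9)/3 = 19/3.
E[W | machine 2] = (2+7)/2 = 9/2.
E[W] = (1/7)·(19/3) + (6/7)·(9/2) = 100/21.

100/21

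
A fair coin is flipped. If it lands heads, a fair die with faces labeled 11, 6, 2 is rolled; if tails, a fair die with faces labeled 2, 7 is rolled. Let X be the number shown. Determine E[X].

E[X | heads] = (11+6+2)/3 = 19/3.
E[X | tails] = (2+7)/2 = 9/2.
E[X] = (1/2)·(19/3) + (1/2)·(9/2) = 65/12.

65/12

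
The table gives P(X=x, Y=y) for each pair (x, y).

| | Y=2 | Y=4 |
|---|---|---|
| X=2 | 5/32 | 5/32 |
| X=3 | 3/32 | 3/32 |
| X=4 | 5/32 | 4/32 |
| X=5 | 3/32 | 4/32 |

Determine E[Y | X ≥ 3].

3

P(X ≥ 3) = 11/16.
Summing Y·P(X=x,Y=y) over the conditioning event gives 33/16.
E[Y | X ≥ 3] = (33/16) / (11/16) = 3.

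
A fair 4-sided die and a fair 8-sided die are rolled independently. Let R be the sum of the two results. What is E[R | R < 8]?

46/9

P(R < 8) = 9/16.
Σ over the event: 2·1/32 + 3·1/16 + 4·3/32 + 5·1/8 + 6·1/8 + 7·1/8 = 23/8.
E[R | R < 8] = (23/8) / (9/16) = 46/9.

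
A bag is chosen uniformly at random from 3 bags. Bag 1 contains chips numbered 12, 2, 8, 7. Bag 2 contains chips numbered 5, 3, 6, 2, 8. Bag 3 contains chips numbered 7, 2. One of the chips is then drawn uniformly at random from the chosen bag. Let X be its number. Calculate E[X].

E[X | bag 1] = (12+2+8+7)/4 = 29/4.
E[X | bag 2] = (5+3+6+2+8)/5 = 24/5.
E[X | bag 3] = (7+2)/2 = 9/2.
By the law of total expectation,
E[X] = (1/3)·(29/4) + (1/3)·(24/5) + (1/3)·(9/2) = 331/60.

331/60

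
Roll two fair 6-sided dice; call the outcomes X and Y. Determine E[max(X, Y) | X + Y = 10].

17/3

P(X + Y = 10) = 1/12.
Summing max(X,Y)·P(x,y) over outcomes with X + Y = 10 gives 17/36.
E[max(X, Y) | X + Y = 10] = (17/36) / (1/12) = 17/3.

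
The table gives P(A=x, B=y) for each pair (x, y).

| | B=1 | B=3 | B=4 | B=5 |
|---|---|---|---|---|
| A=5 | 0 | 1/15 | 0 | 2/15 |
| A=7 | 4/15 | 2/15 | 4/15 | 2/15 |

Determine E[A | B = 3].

P(B = 3) = 1/5.
Σ A·P over the event = 5·(1/15) + 7·(2/15) = 19/15.
E[A | B = 3] = (19/15) / (1/5) = 19/3.

19/3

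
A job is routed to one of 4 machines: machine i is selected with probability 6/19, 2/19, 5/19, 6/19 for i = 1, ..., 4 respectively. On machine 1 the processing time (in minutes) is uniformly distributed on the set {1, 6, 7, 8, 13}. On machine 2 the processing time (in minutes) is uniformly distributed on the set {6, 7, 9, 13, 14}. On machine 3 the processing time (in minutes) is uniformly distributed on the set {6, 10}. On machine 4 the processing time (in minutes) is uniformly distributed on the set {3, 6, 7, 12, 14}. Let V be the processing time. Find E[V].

E[V | machine 1] = (1+6+7+8+13)/5 = 7.
E[V | machine 2] = (6+7+9+13+14)/5 = 49/5.
E[V | machine 3] = (6+10)/2 = 8.
E[V | machine 4] = (3+6+7+12+14)/5 = 42/5.
By the law of total expectation,
E[V] = (6/19)·(7) + (2/19)·(49/5) + (5/19)·(8) + (6/19)·(42/5) = 8.

8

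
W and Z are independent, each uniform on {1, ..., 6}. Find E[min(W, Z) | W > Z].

7/3

P(W > Z) = 5/12.
Summing min(W,Z)·P(x,y) over outcomes with W > Z gives 35/36.
E[min(W, Z) | W > Z] = (35/36) / (5/12) = 7/3.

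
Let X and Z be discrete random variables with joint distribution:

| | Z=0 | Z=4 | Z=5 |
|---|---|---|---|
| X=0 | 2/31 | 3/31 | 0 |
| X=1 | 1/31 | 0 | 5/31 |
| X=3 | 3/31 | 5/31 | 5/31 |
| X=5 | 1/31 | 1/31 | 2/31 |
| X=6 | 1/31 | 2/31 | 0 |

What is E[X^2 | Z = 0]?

P(Z = 0) = 8/31.
Σ X^2·P over the event = 0·(2/31) + 1·(1/31) + 9·(3/31) + 25·(1/31) + 36·(1/31) = 89/31.
E[X^2 | Z = 0] = (89/31) / (8/31) = 89/8.

89/8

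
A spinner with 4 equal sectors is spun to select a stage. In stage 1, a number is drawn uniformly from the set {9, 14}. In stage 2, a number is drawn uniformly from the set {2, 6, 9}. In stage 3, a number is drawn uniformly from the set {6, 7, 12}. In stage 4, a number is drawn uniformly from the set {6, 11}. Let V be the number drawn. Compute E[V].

E[V | stage 1] = (9+14)/2 = 23/2.
E[V | stage 2] = (2+6+9)/3 = 17/3.
E[V | stage 3] = (6+7+12)/3 = 25/3.
E[V | stage 4] = (6+11)/2 = 17/2.
By the law of total expectation,
E[V] = (1/4)·(23/2) + (1/4)·(17/3) + (1/4)·(25/3) + (1/4)·(17/2) = 17/2.

17/2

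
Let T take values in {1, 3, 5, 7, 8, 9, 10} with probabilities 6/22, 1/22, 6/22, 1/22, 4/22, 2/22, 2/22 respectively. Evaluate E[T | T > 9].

10

P(T > 9) = 1/11.
Σ over the event: 10·1/11 = 10/11.
E[T | T > 9] = (10/11) / (1/11) = 10.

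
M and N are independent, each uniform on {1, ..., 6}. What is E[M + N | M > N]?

P(M > N) = 5/12.
Summing (M+N)·P(x,y) over outcomes with M > N gives 35/12.
E[M + N | M > N] = (35/12) / (5/12) = 7.

7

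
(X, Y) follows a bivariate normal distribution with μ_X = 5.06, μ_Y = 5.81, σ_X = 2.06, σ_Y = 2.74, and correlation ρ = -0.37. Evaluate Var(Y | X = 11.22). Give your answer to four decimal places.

For a bivariate normal, Var(Y | X=x) = σ_Y²(1 − ρ²).
Var(Y | X=11.22) = (2.74)²·(1 − (-0.37)²) = 7.5076·0.8631 = 6.4798.

6.4798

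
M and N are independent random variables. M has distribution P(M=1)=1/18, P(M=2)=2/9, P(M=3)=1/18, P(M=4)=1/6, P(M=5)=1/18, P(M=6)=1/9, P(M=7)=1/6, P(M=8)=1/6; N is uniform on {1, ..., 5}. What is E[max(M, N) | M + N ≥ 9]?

P(M + N ≥ 9) = 19/45.
Summing max(M,N)·P(x,y) over outcomes with M + N ≥ 9 gives 53/18.
E[max(M, N) | M + N ≥ 9] = (53/18) / (19/45) = 265/38.

265/38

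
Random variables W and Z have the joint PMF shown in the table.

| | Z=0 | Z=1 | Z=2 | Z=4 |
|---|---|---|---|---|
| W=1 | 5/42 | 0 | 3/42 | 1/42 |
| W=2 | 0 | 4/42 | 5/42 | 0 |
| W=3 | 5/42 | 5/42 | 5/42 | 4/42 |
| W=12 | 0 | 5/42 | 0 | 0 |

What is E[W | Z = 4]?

P(Z = 4) = 5/42.
Σ W·P over the event = 1·(1/42) + 3·(4/42) = 13/42.
E[W | Z = 4] = (13/42) / (5/42) = 13/5.

13/5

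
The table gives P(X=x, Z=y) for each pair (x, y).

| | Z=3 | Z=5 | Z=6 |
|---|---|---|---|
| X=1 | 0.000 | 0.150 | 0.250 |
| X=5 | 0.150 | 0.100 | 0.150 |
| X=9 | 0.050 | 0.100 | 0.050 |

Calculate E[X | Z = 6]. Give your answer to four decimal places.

P(Z = 6) = 0.450.
Σ X·P over the event = 1·(0.250) + 5·(0.150) + 9·(0.050) = 1.450.
E[X | Z = 6] = (1.450) / (0.450) = 3.2222.

3.2222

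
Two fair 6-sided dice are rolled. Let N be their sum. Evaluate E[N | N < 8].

16/3

P(N < 8) = 7/12.
Σ over the event: 2·1/36 + 3·1/18 + 4·1/12 + 5·1/9 + 6·5/36 + 7·1/6 = 28/9.
E[N | N < 8] = (28/9) / (7/12) = 16/3.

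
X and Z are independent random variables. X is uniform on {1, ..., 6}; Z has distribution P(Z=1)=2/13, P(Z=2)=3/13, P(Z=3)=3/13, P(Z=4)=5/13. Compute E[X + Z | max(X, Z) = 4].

P(max(X, Z) = 4) = 14/39.
Summing (X+Z)·P(x,y) over outcomes with max(X, Z) = 4 gives 179/78.
E[X + Z | max(X, Z) = 4] = (179/78) / (14/39) = 179/28.

179/28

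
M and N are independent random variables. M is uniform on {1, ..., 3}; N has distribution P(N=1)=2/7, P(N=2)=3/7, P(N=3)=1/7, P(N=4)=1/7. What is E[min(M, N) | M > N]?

P(M > N) = 1/3.
Summing min(M,N)·P(x,y) over outcomes with M > N gives 10/21.
E[min(M, N) | M > N] = (10/21) / (1/3) = 10/7.

10/7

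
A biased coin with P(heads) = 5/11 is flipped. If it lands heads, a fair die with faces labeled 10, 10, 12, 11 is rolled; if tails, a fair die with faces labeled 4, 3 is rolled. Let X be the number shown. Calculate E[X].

299/44

E[X | heads] = (10+10+12+11)/4 = 43/4.
E[X | tails] = (4+3)/2 = 7/2.
E[X] = (5/11)·(43/4) + (6/11)·(7/2) = 299/44.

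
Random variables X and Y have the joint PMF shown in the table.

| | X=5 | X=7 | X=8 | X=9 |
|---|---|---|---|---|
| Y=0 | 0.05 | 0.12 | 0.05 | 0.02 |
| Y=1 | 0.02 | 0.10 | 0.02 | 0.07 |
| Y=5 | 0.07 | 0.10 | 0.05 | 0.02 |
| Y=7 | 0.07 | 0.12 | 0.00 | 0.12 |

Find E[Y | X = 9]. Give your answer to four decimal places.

4.3913

P(X = 9) = 0.23.
Summing Y·P(X=x,Y=y) over the conditioning event gives 1.01.
E[Y | X = 9] = (1.01) / (0.23) = 4.3913.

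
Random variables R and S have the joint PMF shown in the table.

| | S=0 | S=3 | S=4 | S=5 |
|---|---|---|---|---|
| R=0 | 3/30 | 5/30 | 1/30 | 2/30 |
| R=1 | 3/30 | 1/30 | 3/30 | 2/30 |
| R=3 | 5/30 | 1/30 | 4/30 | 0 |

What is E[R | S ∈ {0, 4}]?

33/19

P(S ∈ {0, 4}) = 19/30.
Σ R·P over the event = 0·(3/30) + 0·(1/30) + 1·(3/30) + 1·(3/30) + 3·(5/30) + 3·(4/30) = 11/10.
E[R | S ∈ {0, 4}] = (11/10) / (19/30) = 33/19.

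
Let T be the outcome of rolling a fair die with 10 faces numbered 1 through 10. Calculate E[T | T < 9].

9/2

Given T < 9, T is equally likely to be any of {1, 2, 3, 4, 5, 6, 7, 8}.
E[T | T < 9] = (1 + 2 + 3 + 4 + 5 + 6 + 7 + 8) / 8 = 9/2.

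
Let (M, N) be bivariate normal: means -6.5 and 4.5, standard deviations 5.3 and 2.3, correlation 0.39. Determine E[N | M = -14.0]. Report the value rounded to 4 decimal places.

3.2307

For a bivariate normal, E[N | M=x] = μ_N + ρ·(σ_N/σ_M)·(x − μ_M).
E[N | M=-14.0] = 4.5 + (0.39)·(2.3/5.3)·(-14.0 − (-6.5)) = 4.5 + (0.169245)·(-7.5) = 3.2307.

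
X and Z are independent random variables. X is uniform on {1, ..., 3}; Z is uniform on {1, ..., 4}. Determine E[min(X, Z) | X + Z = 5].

5/3

Outcomes with X + Z = 5: (1,4), (2,3), (3,2), each with probability 1/12.
E[min(X, Z) | X + Z = 5] = (1 + 2 + 2) / 3 = 5/3.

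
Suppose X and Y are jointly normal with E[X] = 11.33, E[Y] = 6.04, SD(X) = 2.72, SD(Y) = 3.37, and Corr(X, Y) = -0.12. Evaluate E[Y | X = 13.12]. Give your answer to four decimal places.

The regression of Y on X has slope ρ·σ_Y/σ_X and passes through (μ_X, μ_Y).
E[Y | X=13.12] = 6.04 + (-0.12)·(3.37/2.72)·(13.12 − (11.33)) = 6.04 + (-0.14868)·(1.79) = 5.7739.

5.7739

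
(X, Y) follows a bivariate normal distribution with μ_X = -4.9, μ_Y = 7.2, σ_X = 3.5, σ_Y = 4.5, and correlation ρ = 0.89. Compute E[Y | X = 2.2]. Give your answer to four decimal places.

15.3244

The regression of Y on X has slope ρ·σ_Y/σ_X and passes through (μ_X, μ_Y).
E[Y | X=2.2] = 7.2 + (0.89)·(4.5/3.5)·(2.2 − (-4.9)) = 7.2 + (1.144286)·(7.1) = 15.3244.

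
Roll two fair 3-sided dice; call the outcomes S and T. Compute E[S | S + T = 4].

Outcomes with S + T = 4: (1,3), (2,2), (3,1), each with probability 1/9.
E[S | S + T = 4] = (1 + 2 + 3) / 3 = 2.

2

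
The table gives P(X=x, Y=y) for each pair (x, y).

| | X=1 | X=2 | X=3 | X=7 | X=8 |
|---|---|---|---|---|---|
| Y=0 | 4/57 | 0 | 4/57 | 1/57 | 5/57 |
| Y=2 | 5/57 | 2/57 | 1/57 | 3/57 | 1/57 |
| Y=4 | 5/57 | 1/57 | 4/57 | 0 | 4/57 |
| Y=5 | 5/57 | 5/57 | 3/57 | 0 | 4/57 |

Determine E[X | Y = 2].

41/12

P(Y = 2) = 4/19.
Σ X·P over the event = 1·(5/57) + 2·(2/57) + 3·(1/57) + 7·(3/57) + 8·(1/57) = 41/57.
E[X | Y = 2] = (41/57) / (4/19) = 41/12.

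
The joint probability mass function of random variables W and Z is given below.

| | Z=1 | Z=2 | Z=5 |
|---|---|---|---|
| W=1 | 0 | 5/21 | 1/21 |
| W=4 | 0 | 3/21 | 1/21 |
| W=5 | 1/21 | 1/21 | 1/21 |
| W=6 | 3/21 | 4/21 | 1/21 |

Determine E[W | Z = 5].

P(Z = 5) = 4/21.
Σ W·P over the event = 1·(1/21) + 4·(1/21) + 5·(1/21) + 6·(1/21) = 16/21.
E[W | Z = 5] = (16/21) / (4/21) = 4.

4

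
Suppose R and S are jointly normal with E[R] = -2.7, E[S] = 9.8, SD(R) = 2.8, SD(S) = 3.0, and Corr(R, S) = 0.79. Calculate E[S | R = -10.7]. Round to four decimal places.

3.0286

The regression of S on R has slope ρ·σ_S/σ_R and passes through (μ_R, μ_S).
E[S | R=-10.7] = 9.8 + (0.79)·(3.0/2.8)·(-10.7 − (-2.7)) = 9.8 + (0.84643)·(-8) = 3.0286.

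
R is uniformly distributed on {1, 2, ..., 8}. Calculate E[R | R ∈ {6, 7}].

13/2

P(R ∈ {6, 7}) = 1/4.
Σ over the event: 6·1/8 + 7·1/8 = 13/8.
E[R | R ∈ {6, 7}] = (13/8) / (1/4) = 13/2.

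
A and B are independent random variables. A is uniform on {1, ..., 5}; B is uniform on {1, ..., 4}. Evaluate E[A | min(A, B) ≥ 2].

7/2

P(min(A, B) ≥ 2) = 3/5.
Summing A·P(x,y) over outcomes with min(A, B) ≥ 2 gives 21/10.
E[A | min(A, B) ≥ 2] = (21/10) / (3/5) = 7/2.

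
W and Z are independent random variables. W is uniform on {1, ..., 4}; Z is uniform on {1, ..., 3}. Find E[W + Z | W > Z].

P(W > Z) = 1/2.
Summing (W+Z)·P(x,y) over outcomes with W > Z gives 5/2.
E[W + Z | W > Z] = (5/2) / (1/2) = 5.

5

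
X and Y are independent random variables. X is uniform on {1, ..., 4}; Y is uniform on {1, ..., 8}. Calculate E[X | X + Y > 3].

P(X + Y > 3) = 29/32.
Summing X·P(x,y) over outcomes with X + Y > 3 gives 19/8.
E[X | X + Y > 3] = (19/8) / (29/32) = 76/29.

76/29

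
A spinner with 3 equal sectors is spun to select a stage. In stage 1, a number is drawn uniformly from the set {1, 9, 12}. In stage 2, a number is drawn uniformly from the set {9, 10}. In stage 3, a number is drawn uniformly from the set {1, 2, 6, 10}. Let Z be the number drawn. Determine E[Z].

259/36

E[Z | stage 1] = (1+9+12)/3 = 22/3.
E[Z | stage 2] = (9+10)/2 = 19/2.
E[Z | stage 3] = (1+2+6+10)/4 = 19/4.
E[Z] = (1/3)·(22/3) + (1/3)·(19/2) + (1/3)·(19/4) = 259/36.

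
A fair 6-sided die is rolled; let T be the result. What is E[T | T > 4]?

11/2

Given T > 4, T is equally likely to be any of {5, 6}.
E[T | T > 4] = (5 + 6) / 2 = 11/2.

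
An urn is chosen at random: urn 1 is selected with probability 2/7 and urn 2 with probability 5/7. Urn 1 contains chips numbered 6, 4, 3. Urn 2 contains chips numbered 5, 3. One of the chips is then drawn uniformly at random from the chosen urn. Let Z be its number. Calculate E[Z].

86/21

E[Z | urn 1] = (6+4+3)/3 = 13/3.
E[Z | urn 2] = (5+3)/2 = 4.
By the law of total expectation,
E[Z] = (2/7)·(13/3) + (5/7)·(4) = 86/21.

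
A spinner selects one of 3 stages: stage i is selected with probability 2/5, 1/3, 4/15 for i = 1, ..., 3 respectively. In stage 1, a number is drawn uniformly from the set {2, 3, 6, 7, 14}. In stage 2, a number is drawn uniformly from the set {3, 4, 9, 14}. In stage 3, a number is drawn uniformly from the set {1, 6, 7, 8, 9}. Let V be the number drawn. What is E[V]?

1007/150

E[V | stage 1] = (2+3+6+7+14)/5 = 32/5.
E[V | stage 2] = (3+4+9+14)/4 = 15/2.
E[V | stage 3] = (1+6+7+8+9)/5 = 31/5.
E[V] = (2/5)·(32/5) + (1/3)·(15/2) + (4/15)·(31/5) = 1007/150.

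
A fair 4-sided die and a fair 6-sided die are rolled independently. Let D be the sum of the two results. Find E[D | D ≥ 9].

P(D ≥ 9) = 1/8.
Σ over the event: 9·1/12 + 10·1/24 = 7/6.
E[D | D ≥ 9] = (7/6) / (1/8) = 28/3.

28/3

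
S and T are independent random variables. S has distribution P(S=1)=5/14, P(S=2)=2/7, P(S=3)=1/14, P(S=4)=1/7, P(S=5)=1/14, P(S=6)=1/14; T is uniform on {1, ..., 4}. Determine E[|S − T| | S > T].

P(S > T) = 5/14.
Summing |S−T|·P(x,y) over outcomes with S > T gives 43/56.
E[|S − T| | S > T] = (43/56) / (5/14) = 43/20.

43/20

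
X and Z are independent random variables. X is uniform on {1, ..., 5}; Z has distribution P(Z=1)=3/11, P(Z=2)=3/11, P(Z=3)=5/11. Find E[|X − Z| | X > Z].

63/31

P(X > Z) = 31/55.
Summing |X−Z|·P(x,y) over outcomes with X > Z gives 63/55.
E[|X − Z| | X > Z] = (63/55) / (31/55) = 63/31.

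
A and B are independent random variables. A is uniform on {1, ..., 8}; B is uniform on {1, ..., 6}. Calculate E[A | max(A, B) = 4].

Outcomes with max(A, B) = 4: (1,4), (2,4), (3,4), (4,1), (4,2), (4,3), (4,4), each with probability 1/48.
E[A | max(A, B) = 4] = (1 + 2 + 3 + 4 + 4 + 4 + 4) / 7 = 22/7.

22/7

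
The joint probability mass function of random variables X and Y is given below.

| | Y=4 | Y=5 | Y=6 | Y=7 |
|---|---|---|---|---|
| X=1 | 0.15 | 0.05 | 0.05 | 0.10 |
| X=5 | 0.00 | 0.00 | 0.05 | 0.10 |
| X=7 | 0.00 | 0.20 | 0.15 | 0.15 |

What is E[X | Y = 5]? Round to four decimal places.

P(Y = 5) = 0.25.
Σ X·P over the event = 1·(0.05) + 7·(0.20) = 1.45.
E[X | Y = 5] = (1.45) / (0.25) = 5.8000.

5.8000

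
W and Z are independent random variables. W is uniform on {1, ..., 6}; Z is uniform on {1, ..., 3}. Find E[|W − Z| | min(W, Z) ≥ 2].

17/10

Outcomes with min(W, Z) ≥ 2: (2,2), (2,3), (3,2), (3,3), (4,2), (4,3), (5,2), (5,3), (6,2), (6,3), each with probability 1/18.
E[|W − Z| | min(W, Z) ≥ 2] = (0 + 1 + 1 + 0 + 2 + 1 + 3 + 2 + 4 + 3) / 10 = 17/10.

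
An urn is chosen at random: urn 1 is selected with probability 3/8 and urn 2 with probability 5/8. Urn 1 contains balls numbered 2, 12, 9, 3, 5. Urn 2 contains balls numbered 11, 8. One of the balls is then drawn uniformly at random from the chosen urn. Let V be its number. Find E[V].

661/80

E[V | urn 1] = (2+12+9+3+5)/5 = 31/5.
E[V | urn 2] = (11+8)/2 = 19/2.
E[V] = (3/8)·(31/5) + (5/8)·(19/2) = 661/80.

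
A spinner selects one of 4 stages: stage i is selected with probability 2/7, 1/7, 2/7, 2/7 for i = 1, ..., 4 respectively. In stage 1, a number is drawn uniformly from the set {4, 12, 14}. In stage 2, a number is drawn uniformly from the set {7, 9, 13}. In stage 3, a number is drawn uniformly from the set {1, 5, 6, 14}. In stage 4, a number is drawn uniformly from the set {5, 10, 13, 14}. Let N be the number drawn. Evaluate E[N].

191/21

E[N | stage 1] = (4+12+14)/3 = 10.
E[N | stage 2] = (7+9+13)/3 = 29/3.
E[N | stage 3] = (1+5+6+14)/4 = 13/2.
E[N | stage 4] = (5+10+13+14)/4 = 21/2.
E[N] = (2/7)·(10) + (1/7)·(29/3) + (2/7)·(13/2) + (2/7)·(21/2) = 191/21.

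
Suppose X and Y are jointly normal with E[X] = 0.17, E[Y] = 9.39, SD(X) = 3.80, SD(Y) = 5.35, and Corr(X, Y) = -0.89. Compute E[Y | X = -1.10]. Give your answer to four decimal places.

10.9813

The regression of Y on X has slope ρ·σ_Y/σ_X and passes through (μ_X, μ_Y).
E[Y | X=-1.10] = 9.39 + (-0.89)·(5.35/3.80)·(-1.10 − (0.17)) = 9.39 + (-1.253)·(-1.27) = 10.9813.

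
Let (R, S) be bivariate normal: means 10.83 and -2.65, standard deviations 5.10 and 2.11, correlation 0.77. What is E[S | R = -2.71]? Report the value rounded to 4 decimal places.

-6.9634

The regression of S on R has slope ρ·σ_S/σ_R and passes through (μ_R, μ_S).
E[S | R=-2.71] = -2.65 + (0.77)·(2.11/5.10)·(-2.71 − (10.83)) = -2.65 + (0.31857)·(-13.54) = -6.9634.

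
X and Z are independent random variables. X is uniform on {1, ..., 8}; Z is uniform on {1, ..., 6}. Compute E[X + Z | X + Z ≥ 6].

172/19

P(X + Z ≥ 6) = 19/24.
Summing (X+Z)·P(x,y) over outcomes with X + Z ≥ 6 gives 43/6.
E[X + Z | X + Z ≥ 6] = (43/6) / (19/24) = 172/19.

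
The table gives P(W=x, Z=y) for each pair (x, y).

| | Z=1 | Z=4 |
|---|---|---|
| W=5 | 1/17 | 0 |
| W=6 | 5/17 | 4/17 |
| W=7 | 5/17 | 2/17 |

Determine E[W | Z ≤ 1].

P(Z ≤ 1) = 11/17.
Σ W·P over the event = 5·(1/17) + 6·(5/17) + 7·(5/17) = 70/17.
E[W | Z ≤ 1] = (70/17) / (11/17) = 70/11.

70/11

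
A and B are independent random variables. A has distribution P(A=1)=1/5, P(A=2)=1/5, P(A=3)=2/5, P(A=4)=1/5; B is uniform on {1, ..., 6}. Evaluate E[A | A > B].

P(A > B) = 4/15.
Summing A·P(x,y) over outcomes with A > B gives 13/15.
E[A | A > B] = (13/15) / (4/15) = 13/4.

13/4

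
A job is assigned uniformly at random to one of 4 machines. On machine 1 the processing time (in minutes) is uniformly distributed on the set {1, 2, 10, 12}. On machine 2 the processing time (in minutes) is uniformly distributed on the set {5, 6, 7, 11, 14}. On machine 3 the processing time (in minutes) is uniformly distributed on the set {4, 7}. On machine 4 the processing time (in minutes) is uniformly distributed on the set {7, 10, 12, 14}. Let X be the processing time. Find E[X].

E[X | machine 1] = (1+2+10+12)/4 = 25/4.
E[X | machine 2] = (5+6+7+11+14)/5 = 43/5.
E[X | machine 3] = (4+7)/2 = 11/2.
E[X | machine 4] = (7+10+12+14)/4 = 43/4.
E[X] = (1/4)·(25/4) + (1/4)·(43/5) + (1/4)·(11/2) + (1/4)·(43/4) = 311/40.

311/40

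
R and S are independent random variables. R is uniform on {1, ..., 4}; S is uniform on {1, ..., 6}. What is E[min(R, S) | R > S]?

P(R > S) = 1/4.
Summing min(R,S)·P(x,y) over outcomes with R > S gives 5/12.
E[min(R, S) | R > S] = (5/12) / (1/4) = 5/3.

5/3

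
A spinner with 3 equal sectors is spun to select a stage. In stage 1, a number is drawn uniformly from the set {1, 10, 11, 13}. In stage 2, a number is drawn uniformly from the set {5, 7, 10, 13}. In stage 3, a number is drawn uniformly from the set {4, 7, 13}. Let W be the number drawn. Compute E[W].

E[W | stage 1] = (1+10+11+13)/4 = 35/4.
E[W | stage 2] = (5+7+10+13)/4 = 35/4.
E[W | stage 3] = (4+7+13)/3 = 8.
E[W] = (1/3)·(35/4) + (1/3)·(35/4) + (1/3)·(8) = 17/2.

17/2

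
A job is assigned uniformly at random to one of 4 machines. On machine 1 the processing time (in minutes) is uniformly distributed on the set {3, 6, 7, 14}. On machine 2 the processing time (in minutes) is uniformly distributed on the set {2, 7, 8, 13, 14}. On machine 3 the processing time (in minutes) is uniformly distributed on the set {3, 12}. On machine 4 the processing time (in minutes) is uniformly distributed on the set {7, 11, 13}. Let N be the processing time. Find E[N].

128/15

E[N | machine 1] = (3+6+7+14)/4 = 15/2.
E[N | machine 2] = (2+7+8+13+14)/5 = 44/5.
E[N | machine 3] = (3+12)/2 = 15/2.
E[N | machine 4] = (7+11+13)/3 = 31/3.
By the law of total expectation,
E[N] = (1/4)·(15/2) + (1/4)·(44/5) + (1/4)·(15/2) + (1/4)·(31/3) = 128/15.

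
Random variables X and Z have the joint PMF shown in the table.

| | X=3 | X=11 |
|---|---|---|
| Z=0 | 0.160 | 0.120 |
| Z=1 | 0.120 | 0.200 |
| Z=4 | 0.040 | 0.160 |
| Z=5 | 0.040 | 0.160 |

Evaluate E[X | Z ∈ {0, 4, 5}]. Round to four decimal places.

P(Z ∈ {0, 4, 5}) = 0.680.
Summing X·P(X=x,Z=y) over the conditioning event gives 5.560.
E[X | Z ∈ {0, 4, 5}] = (5.560) / (0.680) = 8.1765.

8.1765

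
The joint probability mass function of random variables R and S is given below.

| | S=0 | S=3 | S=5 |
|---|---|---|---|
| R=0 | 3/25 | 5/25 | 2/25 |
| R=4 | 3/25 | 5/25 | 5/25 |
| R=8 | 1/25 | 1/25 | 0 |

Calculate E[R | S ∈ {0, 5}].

P(S ∈ {0, 5}) = 14/25.
Σ R·P over the event = 0·(3/25) + 0·(2/25) + 4·(3/25) + 4·(5/25) + 8·(1/25) = 8/5.
E[R | S ∈ {0, 5}] = (8/5) / (14/25) = 20/7.

20/7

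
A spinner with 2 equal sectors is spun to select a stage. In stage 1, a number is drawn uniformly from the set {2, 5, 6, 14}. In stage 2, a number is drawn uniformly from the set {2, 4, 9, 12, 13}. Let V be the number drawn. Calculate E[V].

E[V | stage 1] = (2+5+6+14)/4 = 27/4.
E[V | stage 2] = (2+4+9+12+13)/5 = 8.
By the law of total expectation,
E[V] = (1/2)·(27/4) + (1/2)·(8) = 59/8.

59/8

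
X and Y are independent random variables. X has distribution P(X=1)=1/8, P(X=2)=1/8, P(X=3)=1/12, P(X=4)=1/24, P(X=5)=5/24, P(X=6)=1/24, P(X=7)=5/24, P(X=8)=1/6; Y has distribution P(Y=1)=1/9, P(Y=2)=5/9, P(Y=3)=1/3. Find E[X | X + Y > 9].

361/47

P(X + Y > 9) = 47/216.
Summing X·P(x,y) over outcomes with X + Y > 9 gives 361/216.
E[X | X + Y > 9] = (361/216) / (47/216) = 361/47.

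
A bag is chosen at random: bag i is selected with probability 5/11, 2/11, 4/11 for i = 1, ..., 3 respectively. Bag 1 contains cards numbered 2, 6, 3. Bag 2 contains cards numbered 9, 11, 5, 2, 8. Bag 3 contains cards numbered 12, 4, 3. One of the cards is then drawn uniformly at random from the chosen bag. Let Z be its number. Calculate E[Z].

E[Z | bag 1] = (2+6+3)/3 = 11/3.
E[Z | bag 2] = (9+11+5+2+8)/5 = 7.
E[Z | bag 3] = (12+4+3)/3 = 19/3.
By the law of total expectation,
E[Z] = (5/11)·(11/3) + (2/11)·(7) + (4/11)·(19/3) = 173/33.

173/33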